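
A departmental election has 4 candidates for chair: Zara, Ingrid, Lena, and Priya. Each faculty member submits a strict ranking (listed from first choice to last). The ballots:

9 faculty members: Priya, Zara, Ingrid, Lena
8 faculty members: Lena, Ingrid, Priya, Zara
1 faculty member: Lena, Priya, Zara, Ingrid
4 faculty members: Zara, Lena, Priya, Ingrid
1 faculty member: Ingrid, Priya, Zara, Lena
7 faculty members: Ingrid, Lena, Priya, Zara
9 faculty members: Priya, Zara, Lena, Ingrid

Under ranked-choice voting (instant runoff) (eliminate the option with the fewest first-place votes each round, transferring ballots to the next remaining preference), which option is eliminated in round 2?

Ingrid

Round 1: Zara 4, Ingrid 8, Lena 9, Priya 18. Eliminate Zara.
Round 2: Ingrid 8, Lena 13, Priya 18. Eliminate Ingrid.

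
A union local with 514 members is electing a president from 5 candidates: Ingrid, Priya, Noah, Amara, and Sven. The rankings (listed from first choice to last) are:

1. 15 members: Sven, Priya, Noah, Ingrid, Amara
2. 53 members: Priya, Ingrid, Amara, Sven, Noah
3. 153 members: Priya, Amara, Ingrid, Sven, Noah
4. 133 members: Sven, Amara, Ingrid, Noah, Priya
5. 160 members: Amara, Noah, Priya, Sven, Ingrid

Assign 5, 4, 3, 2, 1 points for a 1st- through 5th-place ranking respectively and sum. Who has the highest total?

Ingrid: 15·2 + 53·4 + 153·3 + 133·3 + 160·1 = 1260
Priya: 15·4 + 53·5 + 153·5 + 133·1 + 160·3 = 1703
Noah: 15·3 + 53·1 + 153·1 + 133·2 + 160·4 = 1157
Amara: 15·1 + 53·3 + 153·4 + 133·4 + 160·5 = 2118
Sven: 15·5 + 53·2 + 153·2 + 133·5 + 160·2 = 1472
Amara has the highest Borda score (2118).

Amara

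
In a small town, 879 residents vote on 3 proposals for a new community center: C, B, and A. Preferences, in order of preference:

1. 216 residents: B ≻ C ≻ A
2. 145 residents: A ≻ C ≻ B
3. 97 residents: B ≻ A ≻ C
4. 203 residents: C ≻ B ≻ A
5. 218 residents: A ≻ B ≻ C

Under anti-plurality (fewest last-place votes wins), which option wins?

Last-place votes: C 315, B 145, A 419.
B is ranked last by the fewest voters, so B wins.

B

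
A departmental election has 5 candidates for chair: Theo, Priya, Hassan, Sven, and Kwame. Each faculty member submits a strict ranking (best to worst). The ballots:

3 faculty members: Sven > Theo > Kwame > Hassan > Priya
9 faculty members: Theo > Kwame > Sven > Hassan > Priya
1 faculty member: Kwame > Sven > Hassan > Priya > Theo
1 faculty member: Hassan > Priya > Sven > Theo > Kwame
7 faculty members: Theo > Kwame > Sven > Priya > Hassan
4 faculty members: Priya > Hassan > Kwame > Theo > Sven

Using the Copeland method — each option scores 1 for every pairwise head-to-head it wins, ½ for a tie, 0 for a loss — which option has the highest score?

Theo

Theo: beats Priya, Hassan, Sven, and Kwame → score 4.
Priya: loses to Theo, Hassan, Sven, and Kwame → score 0.
Hassan: beats Priya; loses to Theo, Sven, and Kwame → score 1.
Sven: beats Priya and Hassan; loses to Theo and Kwame → score 2.
Kwame: beats Priya, Hassan, and Sven; loses to Theo → score 3.
Theo has the best pairwise record.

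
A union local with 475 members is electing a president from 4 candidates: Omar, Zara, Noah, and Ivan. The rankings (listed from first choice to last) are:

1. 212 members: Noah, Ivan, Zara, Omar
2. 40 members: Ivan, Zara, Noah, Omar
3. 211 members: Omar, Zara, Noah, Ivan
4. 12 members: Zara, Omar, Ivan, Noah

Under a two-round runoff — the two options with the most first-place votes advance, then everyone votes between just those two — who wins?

Noah

Round 1 first-place votes: Omar 211, Zara 12, Noah 212, Ivan 40.
Noah and Omar advance.
Runoff: Noah is preferred to Omar by 252 voters; Omar by 223.
Noah wins the runoff.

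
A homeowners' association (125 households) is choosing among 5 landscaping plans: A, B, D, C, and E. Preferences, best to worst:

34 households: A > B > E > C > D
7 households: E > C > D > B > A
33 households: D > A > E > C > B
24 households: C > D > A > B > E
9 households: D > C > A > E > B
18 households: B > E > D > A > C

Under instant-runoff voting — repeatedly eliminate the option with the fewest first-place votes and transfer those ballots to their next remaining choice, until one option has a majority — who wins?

D

Round 1: A 34, B 18, D 42, C 24, E 7. Eliminate E.
Round 2: A 34, B 18, D 42, C 31. Eliminate B.
Round 3: A 34, D 60, C 31. Eliminate C.
Round 4: A 34, D 91. D has a majority.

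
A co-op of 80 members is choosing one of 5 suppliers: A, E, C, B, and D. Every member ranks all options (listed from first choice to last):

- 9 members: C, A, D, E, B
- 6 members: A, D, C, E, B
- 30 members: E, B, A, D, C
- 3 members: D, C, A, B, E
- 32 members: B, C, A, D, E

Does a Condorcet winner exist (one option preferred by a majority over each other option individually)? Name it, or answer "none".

Checking pairwise contests:
C beats A 44–36.
A beats E 50–30.
B beats C 62–18.
E beats B 45–35.
A beats D 77–3.
Every option loses at least one head-to-head, so there is no Condorcet winner.

none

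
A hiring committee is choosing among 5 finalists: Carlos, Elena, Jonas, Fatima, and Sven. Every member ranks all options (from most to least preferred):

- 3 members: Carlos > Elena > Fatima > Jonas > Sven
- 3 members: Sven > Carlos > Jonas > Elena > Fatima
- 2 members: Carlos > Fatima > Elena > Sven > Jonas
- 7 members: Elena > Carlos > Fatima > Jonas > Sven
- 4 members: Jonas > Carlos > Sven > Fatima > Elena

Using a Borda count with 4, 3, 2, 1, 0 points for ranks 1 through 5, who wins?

Carlos: 3·4 + 3·3 + 2·4 + 7·3 + 4·3 = 62
Elena: 3·3 + 3·1 + 2·2 + 7·4 + 4·0 = 44
Jonas: 3·1 + 3·2 + 2·0 + 7·1 + 4·4 = 32
Fatima: 3·2 + 3·0 + 2·3 + 7·2 + 4·1 = 30
Sven: 3·0 + 3·4 + 2·1 + 7·0 + 4·2 = 22
Carlos has the highest Borda score (62).

Carlos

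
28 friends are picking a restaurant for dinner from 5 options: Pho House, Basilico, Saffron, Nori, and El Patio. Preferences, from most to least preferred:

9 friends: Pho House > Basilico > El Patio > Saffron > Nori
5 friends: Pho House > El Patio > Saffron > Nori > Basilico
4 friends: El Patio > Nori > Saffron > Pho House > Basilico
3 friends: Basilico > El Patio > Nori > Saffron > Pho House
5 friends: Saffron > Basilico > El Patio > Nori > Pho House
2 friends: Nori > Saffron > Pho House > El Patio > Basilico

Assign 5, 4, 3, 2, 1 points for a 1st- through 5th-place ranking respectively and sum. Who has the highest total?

El Patio

Pho House: 9·5 + 5·5 + 4·2 + 3·1 + 5·1 + 2·3 = 92
Basilico: 9·4 + 5·1 + 4·1 + 3·5 + 5·4 + 2·1 = 82
Saffron: 9·2 + 5·3 + 4·3 + 3·2 + 5·5 + 2·4 = 84
Nori: 9·1 + 5·2 + 4·4 + 3·3 + 5·2 + 2·5 = 64
El Patio: 9·3 + 5·4 + 4·5 + 3·4 + 5·3 + 2·2 = 98
El Patio has the highest Borda score (98).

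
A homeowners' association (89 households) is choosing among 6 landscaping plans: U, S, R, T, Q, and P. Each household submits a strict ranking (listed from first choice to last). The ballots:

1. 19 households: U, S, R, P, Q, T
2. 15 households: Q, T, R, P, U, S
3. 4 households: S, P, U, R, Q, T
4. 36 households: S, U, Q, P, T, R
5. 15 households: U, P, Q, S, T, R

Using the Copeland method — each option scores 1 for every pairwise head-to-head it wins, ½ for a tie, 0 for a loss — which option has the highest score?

U: beats S, R, T, Q, and P → score 5.
S: beats R, T, Q, and P; loses to U → score 4.
R: loses to U, S, T, Q, and P → score 0.
T: beats R; loses to U, S, Q, and P → score 1.
Q: beats R, T, and P; loses to U and S → score 3.
P: beats R and T; loses to U, S, and Q → score 2.
U has the best pairwise record.

U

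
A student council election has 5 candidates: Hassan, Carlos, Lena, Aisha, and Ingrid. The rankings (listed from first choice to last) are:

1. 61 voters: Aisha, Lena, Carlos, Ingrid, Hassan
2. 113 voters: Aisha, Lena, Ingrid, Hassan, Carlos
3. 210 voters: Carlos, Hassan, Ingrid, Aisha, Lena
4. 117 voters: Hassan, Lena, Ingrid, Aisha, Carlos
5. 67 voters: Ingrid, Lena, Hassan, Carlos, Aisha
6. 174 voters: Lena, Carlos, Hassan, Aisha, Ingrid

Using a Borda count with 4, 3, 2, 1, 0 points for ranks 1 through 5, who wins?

Lena

Hassan: 61·0 + 113·1 + 210·3 + 117·4 + 67·2 + 174·2 = 1693
Carlos: 61·2 + 113·0 + 210·4 + 117·0 + 67·1 + 174·3 = 1551
Lena: 61·3 + 113·3 + 210·0 + 117·3 + 67·3 + 174·4 = 1770
Aisha: 61·4 + 113·4 + 210·1 + 117·1 + 67·0 + 174·1 = 1197
Ingrid: 61·1 + 113·2 + 210·2 + 117·2 + 67·4 + 174·0 = 1209
Lena has the highest Borda score (1770).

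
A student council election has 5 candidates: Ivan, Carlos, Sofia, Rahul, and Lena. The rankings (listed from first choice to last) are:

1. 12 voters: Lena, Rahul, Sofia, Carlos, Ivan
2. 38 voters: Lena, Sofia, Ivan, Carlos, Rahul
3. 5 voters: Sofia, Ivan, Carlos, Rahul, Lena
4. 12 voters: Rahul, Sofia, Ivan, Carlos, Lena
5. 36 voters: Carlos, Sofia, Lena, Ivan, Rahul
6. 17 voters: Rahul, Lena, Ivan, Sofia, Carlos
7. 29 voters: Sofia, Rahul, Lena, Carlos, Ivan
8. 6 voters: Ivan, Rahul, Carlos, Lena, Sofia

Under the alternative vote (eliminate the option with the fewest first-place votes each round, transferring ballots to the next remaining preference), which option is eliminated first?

Round 1: Ivan 6, Carlos 36, Sofia 34, Rahul 29, Lena 50. Eliminate Ivan.

Ivan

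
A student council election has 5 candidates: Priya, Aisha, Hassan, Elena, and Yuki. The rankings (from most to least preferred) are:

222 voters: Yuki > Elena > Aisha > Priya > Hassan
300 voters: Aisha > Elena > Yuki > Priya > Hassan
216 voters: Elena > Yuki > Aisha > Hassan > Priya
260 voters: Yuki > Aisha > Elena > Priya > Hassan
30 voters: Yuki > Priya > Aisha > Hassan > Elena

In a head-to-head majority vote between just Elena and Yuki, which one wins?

Voters preferring Elena to Yuki: 516; preferring Yuki to Elena: 512.
Elena wins the head-to-head.

Elena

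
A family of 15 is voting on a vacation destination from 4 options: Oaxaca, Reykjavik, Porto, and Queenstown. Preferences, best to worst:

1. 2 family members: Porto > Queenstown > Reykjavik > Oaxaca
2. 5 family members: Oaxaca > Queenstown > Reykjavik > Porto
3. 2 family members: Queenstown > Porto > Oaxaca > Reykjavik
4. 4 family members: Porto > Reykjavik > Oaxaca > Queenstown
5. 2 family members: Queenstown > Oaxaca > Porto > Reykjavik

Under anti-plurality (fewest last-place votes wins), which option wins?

Last-place votes: Oaxaca 2, Reykjavik 4, Porto 5, Queenstown 4.
Oaxaca is ranked last by the fewest voters, so Oaxaca wins.

Oaxaca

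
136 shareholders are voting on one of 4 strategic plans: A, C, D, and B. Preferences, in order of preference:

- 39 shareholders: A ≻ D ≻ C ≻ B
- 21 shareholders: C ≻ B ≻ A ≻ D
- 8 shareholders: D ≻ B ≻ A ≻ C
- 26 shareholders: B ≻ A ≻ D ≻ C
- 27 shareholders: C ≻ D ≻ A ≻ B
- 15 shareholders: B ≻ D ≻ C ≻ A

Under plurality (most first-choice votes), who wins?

First-place votes: A 39, C 48, D 8, B 41.
C has the most first-place votes.

C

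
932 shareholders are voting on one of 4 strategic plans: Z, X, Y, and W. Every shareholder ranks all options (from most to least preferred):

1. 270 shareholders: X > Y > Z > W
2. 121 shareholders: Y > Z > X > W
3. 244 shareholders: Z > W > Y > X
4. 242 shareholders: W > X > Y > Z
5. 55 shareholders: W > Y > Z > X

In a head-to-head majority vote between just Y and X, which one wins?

X

Voters preferring Y to X: 420; preferring X to Y: 512.
X wins the head-to-head.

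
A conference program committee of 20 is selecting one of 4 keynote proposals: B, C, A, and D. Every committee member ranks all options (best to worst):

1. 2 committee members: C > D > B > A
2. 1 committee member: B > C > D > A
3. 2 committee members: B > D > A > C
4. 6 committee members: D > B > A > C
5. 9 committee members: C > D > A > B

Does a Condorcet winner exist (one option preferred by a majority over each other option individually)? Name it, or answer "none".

C vs B: 11–9 for C.
C vs A: 12–8 for C.
C vs D: 12–8 for C.
C beats every other option head-to-head.

C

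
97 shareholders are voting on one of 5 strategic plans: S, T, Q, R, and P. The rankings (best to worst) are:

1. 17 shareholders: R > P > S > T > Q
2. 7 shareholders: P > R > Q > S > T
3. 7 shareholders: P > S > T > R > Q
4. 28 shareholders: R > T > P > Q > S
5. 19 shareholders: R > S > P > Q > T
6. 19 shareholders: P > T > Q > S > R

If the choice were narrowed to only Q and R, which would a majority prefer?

R

Voters preferring Q to R: 19; preferring R to Q: 78.
R wins the head-to-head.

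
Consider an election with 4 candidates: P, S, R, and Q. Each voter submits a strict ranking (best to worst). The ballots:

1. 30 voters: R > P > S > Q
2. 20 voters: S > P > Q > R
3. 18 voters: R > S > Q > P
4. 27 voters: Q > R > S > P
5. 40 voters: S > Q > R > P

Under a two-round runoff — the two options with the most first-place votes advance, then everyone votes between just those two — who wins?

R

Round 1 first-place votes: P 0, S 60, R 48, Q 27.
S and R advance.
Runoff: S is preferred to R by 60 voters; R by 75.
R wins the runoff.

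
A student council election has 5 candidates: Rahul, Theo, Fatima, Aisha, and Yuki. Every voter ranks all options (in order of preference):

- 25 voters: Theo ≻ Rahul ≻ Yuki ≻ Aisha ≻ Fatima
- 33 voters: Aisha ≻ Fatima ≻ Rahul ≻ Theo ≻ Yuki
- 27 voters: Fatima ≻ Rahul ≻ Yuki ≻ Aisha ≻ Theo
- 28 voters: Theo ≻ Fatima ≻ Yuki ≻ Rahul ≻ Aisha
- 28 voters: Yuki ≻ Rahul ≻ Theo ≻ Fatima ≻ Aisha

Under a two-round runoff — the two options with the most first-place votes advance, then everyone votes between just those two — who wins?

Round 1 first-place votes: Rahul 0, Theo 53, Fatima 27, Aisha 33, Yuki 28.
Theo and Aisha advance.
Runoff: Theo is preferred to Aisha by 81 voters; Aisha by 60.
Theo wins the runoff.

Theo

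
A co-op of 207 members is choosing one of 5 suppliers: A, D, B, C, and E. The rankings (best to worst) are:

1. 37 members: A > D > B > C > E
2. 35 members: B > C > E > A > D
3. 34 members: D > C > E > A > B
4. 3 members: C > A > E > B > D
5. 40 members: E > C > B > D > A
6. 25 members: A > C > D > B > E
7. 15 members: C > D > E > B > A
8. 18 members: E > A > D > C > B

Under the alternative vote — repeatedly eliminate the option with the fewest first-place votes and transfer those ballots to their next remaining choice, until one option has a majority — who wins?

E

Round 1: A 62, D 34, B 35, C 18, E 58. Eliminate C.
Round 2: A 65, D 49, B 35, E 58. Eliminate B.
Round 3: A 65, D 49, E 93. Eliminate D.
Round 4: A 65, E 142. E has a majority.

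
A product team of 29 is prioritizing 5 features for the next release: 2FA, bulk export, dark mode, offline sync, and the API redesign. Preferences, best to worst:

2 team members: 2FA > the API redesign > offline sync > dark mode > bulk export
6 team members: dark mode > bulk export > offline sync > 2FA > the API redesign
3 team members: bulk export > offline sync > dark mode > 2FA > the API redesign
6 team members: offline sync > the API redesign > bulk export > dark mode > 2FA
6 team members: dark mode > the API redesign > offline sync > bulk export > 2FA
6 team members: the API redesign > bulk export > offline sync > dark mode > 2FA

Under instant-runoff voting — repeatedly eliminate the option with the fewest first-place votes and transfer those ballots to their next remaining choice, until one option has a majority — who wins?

Round 1: 2FA 2, bulk export 3, dark mode 12, offline sync 6, the API redesign 6. Eliminate 2FA.
Round 2: bulk export 3, dark mode 12, offline sync 6, the API redesign 8. Eliminate bulk export.
Round 3: dark mode 12, offline sync 9, the API redesign 8. Eliminate the API redesign.
Round 4: dark mode 12, offline sync 17. Offline sync has a majority.

offline sync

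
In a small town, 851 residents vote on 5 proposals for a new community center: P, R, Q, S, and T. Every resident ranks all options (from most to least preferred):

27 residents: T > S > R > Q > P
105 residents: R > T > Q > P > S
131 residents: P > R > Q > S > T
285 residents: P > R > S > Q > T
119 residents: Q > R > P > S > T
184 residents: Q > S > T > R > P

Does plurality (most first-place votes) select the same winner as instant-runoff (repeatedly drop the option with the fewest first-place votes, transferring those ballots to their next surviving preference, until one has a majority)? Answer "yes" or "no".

Plurality — first-place votes: P 416, R 105, Q 303, S 0, T 27. Winner: P.
Instant-runoff — R1 P 416, R 105, Q 303, S 0, T 27 (S out); R2 P 416, R 105, Q 303, T 27 (T out); R3 P 416, R 132, Q 303 (R out); R4 P 416, Q 435 (Q winner). Winner: Q.
The two methods disagree.

no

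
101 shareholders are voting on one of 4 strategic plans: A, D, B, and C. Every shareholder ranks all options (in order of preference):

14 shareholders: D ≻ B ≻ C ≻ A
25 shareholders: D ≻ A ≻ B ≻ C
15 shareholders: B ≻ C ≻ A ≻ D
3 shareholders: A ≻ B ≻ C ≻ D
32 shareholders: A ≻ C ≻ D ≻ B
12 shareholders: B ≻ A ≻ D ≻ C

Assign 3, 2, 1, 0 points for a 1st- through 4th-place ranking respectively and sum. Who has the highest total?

A: 14·0 + 25·2 + 15·1 + 3·3 + 32·3 + 12·2 = 194
D: 14·3 + 25·3 + 15·0 + 3·0 + 32·1 + 12·1 = 161
B: 14·2 + 25·1 + 15·3 + 3·2 + 32·0 + 12·3 = 140
C: 14·1 + 25·0 + 15·2 + 3·1 + 32·2 + 12·0 = 111
A has the highest Borda score (194).

A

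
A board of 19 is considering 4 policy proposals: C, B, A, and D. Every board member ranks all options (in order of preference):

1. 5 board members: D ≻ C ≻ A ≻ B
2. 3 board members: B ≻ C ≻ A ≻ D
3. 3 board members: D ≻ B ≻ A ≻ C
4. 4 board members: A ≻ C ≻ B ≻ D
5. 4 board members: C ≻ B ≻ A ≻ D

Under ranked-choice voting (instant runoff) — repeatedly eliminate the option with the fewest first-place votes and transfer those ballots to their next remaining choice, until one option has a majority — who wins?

C

Round 1: C 4, B 3, A 4, D 8. Eliminate B.
Round 2: C 7, A 4, D 8. Eliminate A.
Round 3: C 11, D 8. C has a majority.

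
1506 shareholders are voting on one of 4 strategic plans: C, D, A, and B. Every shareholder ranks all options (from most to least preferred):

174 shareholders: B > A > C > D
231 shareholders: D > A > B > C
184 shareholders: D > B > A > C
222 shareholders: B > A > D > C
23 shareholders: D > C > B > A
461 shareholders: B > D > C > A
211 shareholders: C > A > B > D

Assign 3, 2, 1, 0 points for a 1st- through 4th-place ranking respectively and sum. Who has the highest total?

B

C: 174·1 + 231·0 + 184·0 + 222·0 + 23·2 + 461·1 + 211·3 = 1314
D: 174·0 + 231·3 + 184·3 + 222·1 + 23·3 + 461·2 + 211·0 = 2458
A: 174·2 + 231·2 + 184·1 + 222·2 + 23·0 + 461·0 + 211·2 = 1860
B: 174·3 + 231·1 + 184·2 + 222·3 + 23·1 + 461·3 + 211·1 = 3404
B has the highest Borda score (3404).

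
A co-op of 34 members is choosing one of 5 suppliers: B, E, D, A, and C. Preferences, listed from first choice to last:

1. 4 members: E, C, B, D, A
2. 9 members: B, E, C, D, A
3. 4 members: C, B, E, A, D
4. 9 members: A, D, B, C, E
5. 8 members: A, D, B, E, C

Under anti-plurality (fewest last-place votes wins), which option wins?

Last-place votes: B 0, E 9, D 4, A 13, C 8.
B is ranked last by the fewest voters, so B wins.

B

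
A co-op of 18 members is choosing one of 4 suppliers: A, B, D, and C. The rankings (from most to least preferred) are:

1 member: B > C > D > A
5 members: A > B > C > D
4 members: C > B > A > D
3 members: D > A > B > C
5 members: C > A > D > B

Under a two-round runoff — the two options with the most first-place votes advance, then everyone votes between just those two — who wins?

Round 1 first-place votes: A 5, B 1, D 3, C 9.
C and A advance.
Runoff: C is preferred to A by 10 voters; A by 8.
C wins the runoff.

C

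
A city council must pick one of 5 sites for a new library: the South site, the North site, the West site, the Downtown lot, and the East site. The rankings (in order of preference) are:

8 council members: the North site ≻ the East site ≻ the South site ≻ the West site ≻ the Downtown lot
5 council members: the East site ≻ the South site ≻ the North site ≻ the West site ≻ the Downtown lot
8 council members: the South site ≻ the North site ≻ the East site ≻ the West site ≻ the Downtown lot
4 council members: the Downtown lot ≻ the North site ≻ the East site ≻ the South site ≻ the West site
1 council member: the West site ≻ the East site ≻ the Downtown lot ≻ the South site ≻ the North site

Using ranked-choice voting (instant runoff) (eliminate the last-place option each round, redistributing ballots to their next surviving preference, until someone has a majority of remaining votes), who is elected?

Round 1: the South site 8, the North site 8, the West site 1, the Downtown lot 4, the East site 5. Eliminate the West site.
Round 2: the South site 8, the North site 8, the Downtown lot 4, the East site 6. Eliminate the Downtown lot.
Round 3: the South site 8, the North site 12, the East site 6. Eliminate the East site.
Round 4: the South site 14, the North site 12. The South site has a majority.

the South site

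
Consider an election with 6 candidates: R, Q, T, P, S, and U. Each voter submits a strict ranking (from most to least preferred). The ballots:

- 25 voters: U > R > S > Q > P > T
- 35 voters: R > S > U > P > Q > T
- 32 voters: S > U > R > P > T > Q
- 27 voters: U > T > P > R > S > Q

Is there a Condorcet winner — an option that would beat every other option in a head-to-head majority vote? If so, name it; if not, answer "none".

none

Checking pairwise contests:
U beats R 84–35.
R beats Q 119–0.
R beats T 92–27.
R beats P 92–27.
R beats S 87–32.
S beats U 67–52.
Every option loses at least one head-to-head, so there is no Condorcet winner.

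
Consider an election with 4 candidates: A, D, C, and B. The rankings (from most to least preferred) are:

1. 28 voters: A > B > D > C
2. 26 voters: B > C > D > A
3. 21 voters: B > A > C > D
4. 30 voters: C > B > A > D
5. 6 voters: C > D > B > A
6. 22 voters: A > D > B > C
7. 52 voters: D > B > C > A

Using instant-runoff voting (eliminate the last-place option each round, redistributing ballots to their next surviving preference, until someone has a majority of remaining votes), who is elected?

B

Round 1: A 50, D 52, C 36, B 47. Eliminate C.
Round 2: A 50, D 58, B 77. Eliminate A.
Round 3: D 80, B 105. B has a majority.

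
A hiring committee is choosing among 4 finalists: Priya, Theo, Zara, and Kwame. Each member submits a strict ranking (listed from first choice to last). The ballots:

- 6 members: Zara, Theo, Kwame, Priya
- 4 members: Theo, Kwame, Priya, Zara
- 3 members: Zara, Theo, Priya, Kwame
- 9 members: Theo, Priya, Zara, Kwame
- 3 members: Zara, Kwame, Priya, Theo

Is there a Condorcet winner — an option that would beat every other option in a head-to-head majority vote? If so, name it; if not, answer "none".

Theo

Theo vs Priya: 22–3 for Theo.
Theo vs Zara: 13–12 for Theo.
Theo vs Kwame: 22–3 for Theo.
Theo beats every other option head-to-head.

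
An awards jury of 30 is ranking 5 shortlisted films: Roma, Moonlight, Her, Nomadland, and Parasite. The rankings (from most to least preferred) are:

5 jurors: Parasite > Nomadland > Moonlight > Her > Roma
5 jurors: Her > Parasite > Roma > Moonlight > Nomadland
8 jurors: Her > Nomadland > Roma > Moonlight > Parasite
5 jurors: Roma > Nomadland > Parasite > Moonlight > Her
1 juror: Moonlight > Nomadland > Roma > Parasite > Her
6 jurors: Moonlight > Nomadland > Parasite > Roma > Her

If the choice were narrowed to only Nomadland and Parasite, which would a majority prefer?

Voters preferring Nomadland to Parasite: 20; preferring Parasite to Nomadland: 10.
Nomadland wins the head-to-head.

Nomadland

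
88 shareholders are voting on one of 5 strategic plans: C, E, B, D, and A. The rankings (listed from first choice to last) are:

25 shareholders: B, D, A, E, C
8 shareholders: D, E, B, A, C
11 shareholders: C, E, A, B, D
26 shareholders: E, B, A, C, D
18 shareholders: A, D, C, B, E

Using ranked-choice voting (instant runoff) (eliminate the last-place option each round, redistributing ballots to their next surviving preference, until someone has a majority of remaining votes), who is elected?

Round 1: C 11, E 26, B 25, D 8, A 18. Eliminate D.
Round 2: C 11, E 34, B 25, A 18. Eliminate C.
Round 3: E 45, B 25, A 18. E has a majority.

E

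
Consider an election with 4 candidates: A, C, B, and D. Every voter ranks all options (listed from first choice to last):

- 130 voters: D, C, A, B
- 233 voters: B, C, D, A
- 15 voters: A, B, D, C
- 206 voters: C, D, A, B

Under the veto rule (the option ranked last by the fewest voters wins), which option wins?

D

Last-place votes: A 233, C 15, B 336, D 0.
D is ranked last by the fewest voters, so D wins.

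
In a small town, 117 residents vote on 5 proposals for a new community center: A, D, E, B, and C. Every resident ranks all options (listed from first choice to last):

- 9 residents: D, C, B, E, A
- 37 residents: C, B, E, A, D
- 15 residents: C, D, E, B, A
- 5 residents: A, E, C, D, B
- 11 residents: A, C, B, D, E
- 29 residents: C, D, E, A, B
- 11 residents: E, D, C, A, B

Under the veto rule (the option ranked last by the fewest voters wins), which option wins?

C

Last-place votes: A 24, D 37, E 11, B 45, C 0.
C is ranked last by the fewest voters, so C wins.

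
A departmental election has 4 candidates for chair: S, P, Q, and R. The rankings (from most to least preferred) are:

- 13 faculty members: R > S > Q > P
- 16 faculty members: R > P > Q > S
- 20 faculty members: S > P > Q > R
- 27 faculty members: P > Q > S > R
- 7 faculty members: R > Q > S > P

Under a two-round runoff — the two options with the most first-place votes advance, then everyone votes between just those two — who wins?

P

Round 1 first-place votes: S 20, P 27, Q 0, R 36.
R and P advance.
Runoff: R is preferred to P by 36 voters; P by 47.
P wins the runoff.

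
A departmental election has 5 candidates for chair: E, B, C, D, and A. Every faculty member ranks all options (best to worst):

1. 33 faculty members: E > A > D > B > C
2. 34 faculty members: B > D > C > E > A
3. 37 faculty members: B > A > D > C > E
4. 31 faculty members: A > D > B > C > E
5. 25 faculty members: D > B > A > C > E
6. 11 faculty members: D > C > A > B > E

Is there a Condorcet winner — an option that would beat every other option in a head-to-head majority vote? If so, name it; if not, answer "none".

Checking pairwise contests:
B beats E 138–33.
D beats B 100–71.
B beats C 160–11.
A beats D 101–70.
B beats A 96–75.
Every option loses at least one head-to-head, so there is no Condorcet winner.

none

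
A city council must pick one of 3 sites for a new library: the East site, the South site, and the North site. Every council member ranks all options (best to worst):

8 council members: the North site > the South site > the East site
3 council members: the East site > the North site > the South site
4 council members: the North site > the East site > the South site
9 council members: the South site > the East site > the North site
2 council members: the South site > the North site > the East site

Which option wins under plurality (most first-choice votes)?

First-place votes: the East site 3, the South site 11, the North site 12.
the North site has the most first-place votes.

the North site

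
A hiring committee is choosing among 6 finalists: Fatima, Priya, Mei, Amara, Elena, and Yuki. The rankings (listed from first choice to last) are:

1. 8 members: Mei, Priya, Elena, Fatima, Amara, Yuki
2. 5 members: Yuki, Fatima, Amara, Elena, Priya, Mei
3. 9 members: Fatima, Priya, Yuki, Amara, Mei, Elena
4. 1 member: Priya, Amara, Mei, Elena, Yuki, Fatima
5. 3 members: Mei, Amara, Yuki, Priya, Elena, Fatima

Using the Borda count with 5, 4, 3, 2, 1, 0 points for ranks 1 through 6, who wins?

Priya

Fatima: 8·2 + 5·4 + 9·5 + 1·0 + 3·0 = 81
Priya: 8·4 + 5·1 + 9·4 + 1·5 + 3·2 = 84
Mei: 8·5 + 5·0 + 9·1 + 1·3 + 3·5 = 67
Amara: 8·1 + 5·3 + 9·2 + 1·4 + 3·4 = 57
Elena: 8·3 + 5·2 + 9·0 + 1·2 + 3·1 = 39
Yuki: 8·0 + 5·5 + 9·3 + 1·1 + 3·3 = 62
Priya has the highest Borda score (84).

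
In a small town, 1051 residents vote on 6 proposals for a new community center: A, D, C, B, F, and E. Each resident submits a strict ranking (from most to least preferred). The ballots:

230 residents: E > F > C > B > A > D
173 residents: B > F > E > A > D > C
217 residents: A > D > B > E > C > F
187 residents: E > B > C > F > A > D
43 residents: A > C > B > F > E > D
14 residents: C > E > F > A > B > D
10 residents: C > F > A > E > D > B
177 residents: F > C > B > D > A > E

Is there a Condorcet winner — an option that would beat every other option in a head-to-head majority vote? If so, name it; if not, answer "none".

B vs A: 767–284 for B.
B vs D: 824–227 for B.
B vs C: 577–474 for B.
B vs F: 620–431 for B.
B vs E: 610–441 for B.
B beats every other option head-to-head.

B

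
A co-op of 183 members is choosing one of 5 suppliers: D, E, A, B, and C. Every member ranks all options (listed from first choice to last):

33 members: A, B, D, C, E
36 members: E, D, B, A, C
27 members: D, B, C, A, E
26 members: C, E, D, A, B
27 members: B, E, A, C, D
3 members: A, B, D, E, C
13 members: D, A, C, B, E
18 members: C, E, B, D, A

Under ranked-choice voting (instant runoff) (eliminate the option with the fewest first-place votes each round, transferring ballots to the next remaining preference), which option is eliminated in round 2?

A

Round 1: D 40, E 36, A 36, B 27, C 44. Eliminate B.
Round 2: D 40, E 63, A 36, C 44. Eliminate A.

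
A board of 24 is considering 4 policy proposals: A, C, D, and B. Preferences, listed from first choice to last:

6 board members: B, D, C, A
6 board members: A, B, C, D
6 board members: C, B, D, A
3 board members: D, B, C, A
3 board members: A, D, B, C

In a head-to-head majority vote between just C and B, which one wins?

Voters preferring C to B: 6; preferring B to C: 18.
B wins the head-to-head.

B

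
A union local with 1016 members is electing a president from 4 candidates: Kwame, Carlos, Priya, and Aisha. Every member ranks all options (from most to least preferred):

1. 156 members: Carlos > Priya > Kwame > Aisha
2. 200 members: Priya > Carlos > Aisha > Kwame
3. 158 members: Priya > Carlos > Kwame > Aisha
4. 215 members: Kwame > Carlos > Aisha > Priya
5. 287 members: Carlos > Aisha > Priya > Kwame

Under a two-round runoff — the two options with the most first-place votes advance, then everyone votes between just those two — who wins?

Round 1 first-place votes: Kwame 215, Carlos 443, Priya 358, Aisha 0.
Carlos and Priya advance.
Runoff: Carlos is preferred to Priya by 658 voters; Priya by 358.
Carlos wins the runoff.

Carlos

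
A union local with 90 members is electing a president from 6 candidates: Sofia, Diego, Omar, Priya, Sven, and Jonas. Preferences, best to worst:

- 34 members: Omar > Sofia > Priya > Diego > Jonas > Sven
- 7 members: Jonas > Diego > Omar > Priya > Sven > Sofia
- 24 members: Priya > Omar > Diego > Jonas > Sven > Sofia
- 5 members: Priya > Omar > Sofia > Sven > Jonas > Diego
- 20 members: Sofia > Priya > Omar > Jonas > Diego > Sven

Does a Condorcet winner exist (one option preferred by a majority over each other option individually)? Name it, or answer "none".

none

Checking pairwise contests:
Omar beats Sofia 70–20.
Sofia beats Diego 59–31.
Priya beats Omar 49–41.
Sofia beats Priya 54–36.
Sofia beats Sven 59–31.
Sofia beats Jonas 59–31.
Every option loses at least one head-to-head, so there is no Condorcet winner.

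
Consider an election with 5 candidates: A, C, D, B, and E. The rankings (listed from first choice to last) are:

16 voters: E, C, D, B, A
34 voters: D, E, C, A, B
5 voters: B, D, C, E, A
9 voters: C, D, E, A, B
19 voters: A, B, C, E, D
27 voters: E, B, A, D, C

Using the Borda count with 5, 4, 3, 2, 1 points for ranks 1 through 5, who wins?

A: 16·1 + 34·2 + 5·1 + 9·2 + 19·5 + 27·3 = 283
C: 16·4 + 34·3 + 5·3 + 9·5 + 19·3 + 27·1 = 310
D: 16·3 + 34·5 + 5·4 + 9·4 + 19·1 + 27·2 = 347
B: 16·2 + 34·1 + 5·5 + 9·1 + 19·4 + 27·4 = 284
E: 16·5 + 34·4 + 5·2 + 9·3 + 19·2 + 27·5 = 426
E has the highest Borda score (426).

E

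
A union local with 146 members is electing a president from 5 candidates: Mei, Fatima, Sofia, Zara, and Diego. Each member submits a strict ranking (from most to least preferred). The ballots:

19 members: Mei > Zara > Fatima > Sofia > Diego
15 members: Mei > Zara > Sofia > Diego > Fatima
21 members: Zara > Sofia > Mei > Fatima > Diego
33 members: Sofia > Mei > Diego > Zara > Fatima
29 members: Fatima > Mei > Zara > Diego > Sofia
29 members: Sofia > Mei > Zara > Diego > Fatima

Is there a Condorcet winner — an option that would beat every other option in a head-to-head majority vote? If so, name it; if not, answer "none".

none

Checking pairwise contests:
Sofia beats Mei 83–63.
Mei beats Fatima 117–29.
Zara beats Sofia 84–62.
Mei beats Zara 125–21.
Mei beats Diego 146–0.
Every option loses at least one head-to-head, so there is no Condorcet winner.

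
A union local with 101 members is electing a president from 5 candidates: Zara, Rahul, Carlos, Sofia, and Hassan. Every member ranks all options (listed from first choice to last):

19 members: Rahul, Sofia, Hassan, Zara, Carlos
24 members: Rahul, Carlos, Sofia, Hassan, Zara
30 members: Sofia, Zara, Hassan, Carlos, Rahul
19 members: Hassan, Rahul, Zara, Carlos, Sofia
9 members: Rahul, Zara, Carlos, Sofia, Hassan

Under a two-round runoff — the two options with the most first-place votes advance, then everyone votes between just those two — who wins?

Rahul

Round 1 first-place votes: Zara 0, Rahul 52, Carlos 0, Sofia 30, Hassan 19.
Rahul and Sofia advance.
Runoff: Rahul is preferred to Sofia by 71 voters; Sofia by 30.
Rahul wins the runoff.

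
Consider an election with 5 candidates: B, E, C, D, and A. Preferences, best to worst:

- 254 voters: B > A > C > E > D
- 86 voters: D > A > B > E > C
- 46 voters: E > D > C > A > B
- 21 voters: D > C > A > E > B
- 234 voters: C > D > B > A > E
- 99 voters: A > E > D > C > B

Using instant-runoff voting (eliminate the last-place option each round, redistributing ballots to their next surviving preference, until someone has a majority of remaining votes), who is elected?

Round 1: B 254, E 46, C 234, D 107, A 99. Eliminate E.
Round 2: B 254, C 234, D 153, A 99. Eliminate A.
Round 3: B 254, C 234, D 252. Eliminate C.
Round 4: B 254, D 486. D has a majority.

D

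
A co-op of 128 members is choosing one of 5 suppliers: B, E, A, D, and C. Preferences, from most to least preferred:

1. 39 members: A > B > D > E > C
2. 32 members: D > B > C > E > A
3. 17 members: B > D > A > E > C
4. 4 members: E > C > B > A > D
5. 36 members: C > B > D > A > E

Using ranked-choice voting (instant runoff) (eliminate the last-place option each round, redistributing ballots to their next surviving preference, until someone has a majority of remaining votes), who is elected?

Round 1: B 17, E 4, A 39, D 32, C 36. Eliminate E.
Round 2: B 17, A 39, D 32, C 40. Eliminate B.
Round 3: A 39, D 49, C 40. Eliminate A.
Round 4: D 88, C 40. D has a majority.

D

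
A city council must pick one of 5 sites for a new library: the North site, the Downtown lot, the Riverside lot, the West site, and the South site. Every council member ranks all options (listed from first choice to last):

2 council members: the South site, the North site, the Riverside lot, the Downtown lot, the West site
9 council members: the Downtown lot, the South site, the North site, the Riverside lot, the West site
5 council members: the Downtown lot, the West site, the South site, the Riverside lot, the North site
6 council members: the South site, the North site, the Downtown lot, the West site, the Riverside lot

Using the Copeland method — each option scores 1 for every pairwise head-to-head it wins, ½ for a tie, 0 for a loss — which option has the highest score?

the Downtown lot

the North site: beats the Riverside lot and the West site; loses to the Downtown lot and the South site → score 2.
the Downtown lot: beats the North site, the Riverside lot, the West site, and the South site → score 4.
the Riverside lot: ties the West site; loses to the North site, the Downtown lot, and the South site → score 0.5.
the West site: ties the Riverside lot; loses to the North site, the Downtown lot, and the South site → score 0.5.
the South site: beats the North site, the Riverside lot, and the West site; loses to the Downtown lot → score 3.
the Downtown lot has the best pairwise record.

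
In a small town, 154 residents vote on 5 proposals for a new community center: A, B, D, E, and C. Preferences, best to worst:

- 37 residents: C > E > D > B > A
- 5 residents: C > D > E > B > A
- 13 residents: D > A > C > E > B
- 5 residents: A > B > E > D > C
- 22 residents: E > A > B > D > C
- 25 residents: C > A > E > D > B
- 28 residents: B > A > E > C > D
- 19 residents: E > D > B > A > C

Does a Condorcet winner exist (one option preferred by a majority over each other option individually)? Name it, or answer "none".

none

Checking pairwise contests:
B beats A 89–65.
D beats B 99–55.
A beats D 80–74.
C beats E 80–74.
A beats C 87–67.
Every option loses at least one head-to-head, so there is no Condorcet winner.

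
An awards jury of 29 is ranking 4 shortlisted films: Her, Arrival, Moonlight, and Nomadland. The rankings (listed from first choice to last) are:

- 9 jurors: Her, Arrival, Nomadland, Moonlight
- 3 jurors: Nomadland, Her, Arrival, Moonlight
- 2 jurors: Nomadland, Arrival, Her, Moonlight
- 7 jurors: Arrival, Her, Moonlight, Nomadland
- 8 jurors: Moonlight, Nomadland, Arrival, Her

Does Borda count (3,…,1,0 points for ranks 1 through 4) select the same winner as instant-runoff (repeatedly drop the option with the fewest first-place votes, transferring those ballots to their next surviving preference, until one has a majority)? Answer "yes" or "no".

Borda — scores: Her 49, Arrival 54, Moonlight 31, Nomadland 40. Winner: Arrival.
Instant-runoff — R1 Her 9, Arrival 7, Moonlight 8, Nomadland 5 (Nomadland out); R2 Her 12, Arrival 9, Moonlight 8 (Moonlight out); R3 Her 12, Arrival 17 (Arrival winner). Winner: Arrival.
The two methods agree.

yes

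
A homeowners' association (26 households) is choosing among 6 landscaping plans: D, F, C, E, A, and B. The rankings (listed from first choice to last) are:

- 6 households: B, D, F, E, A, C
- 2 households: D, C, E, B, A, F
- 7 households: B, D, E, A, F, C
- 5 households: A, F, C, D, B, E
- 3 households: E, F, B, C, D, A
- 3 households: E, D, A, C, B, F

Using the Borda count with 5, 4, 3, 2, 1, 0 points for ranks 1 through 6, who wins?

D: 6·4 + 2·5 + 7·4 + 5·2 + 3·1 + 3·4 = 87
F: 6·3 + 2·0 + 7·1 + 5·4 + 3·4 + 3·0 = 57
C: 6·0 + 2·4 + 7·0 + 5·3 + 3·2 + 3·2 = 35
E: 6·2 + 2·3 + 7·3 + 5·0 + 3·5 + 3·5 = 69
A: 6·1 + 2·1 + 7·2 + 5·5 + 3·0 + 3·3 = 56
B: 6·5 + 2·2 + 7·5 + 5·1 + 3·3 + 3·1 = 86
D has the highest Borda score (87).

D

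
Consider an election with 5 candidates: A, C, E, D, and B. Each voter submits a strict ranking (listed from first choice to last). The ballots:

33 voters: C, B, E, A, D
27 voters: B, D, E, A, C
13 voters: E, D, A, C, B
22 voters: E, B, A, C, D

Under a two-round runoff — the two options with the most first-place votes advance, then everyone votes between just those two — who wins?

Round 1 first-place votes: A 0, C 33, E 35, D 0, B 27.
E and C advance.
Runoff: E is preferred to C by 62 voters; C by 33.
E wins the runoff.

E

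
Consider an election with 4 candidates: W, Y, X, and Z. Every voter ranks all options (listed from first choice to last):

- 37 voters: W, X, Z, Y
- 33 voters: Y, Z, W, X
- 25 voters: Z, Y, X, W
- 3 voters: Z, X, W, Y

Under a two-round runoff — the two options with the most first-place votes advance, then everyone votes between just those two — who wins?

Y

Round 1 first-place votes: W 37, Y 33, X 0, Z 28.
W and Y advance.
Runoff: W is preferred to Y by 40 voters; Y by 58.
Y wins the runoff.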